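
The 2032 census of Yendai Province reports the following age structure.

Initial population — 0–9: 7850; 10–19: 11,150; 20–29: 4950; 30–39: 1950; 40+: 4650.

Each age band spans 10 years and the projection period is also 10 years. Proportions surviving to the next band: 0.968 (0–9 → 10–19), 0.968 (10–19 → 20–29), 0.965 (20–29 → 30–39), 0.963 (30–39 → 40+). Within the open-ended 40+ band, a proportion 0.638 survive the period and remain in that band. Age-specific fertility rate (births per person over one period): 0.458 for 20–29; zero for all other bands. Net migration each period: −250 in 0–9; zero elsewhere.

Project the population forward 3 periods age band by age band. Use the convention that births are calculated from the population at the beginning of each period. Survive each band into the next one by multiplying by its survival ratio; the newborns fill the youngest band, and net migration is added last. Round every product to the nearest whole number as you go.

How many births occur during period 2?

4943

Period 1:
Births: 4950 × 0.458 = 2267
10–19: 7850 × 0.968 = 7599
20–29: 11150 × 0.968 = 10793
30–39: 4950 × 0.965 = 4777
40+: 1950 × 0.963 + 4650 × 0.638 = 1878 + 2967 = 4845
Net migration: 0–9 − 250 → 2017
→ [2017, 7599, 10793, 4777, 4845]
Period 2:
Births: 10793 × 0.458 = 4943
10–19: 2017 × 0.968 = 1952
20–29: 7599 × 0.968 = 7356
30–39: 10793 × 0.965 = 10415
40+: 4777 × 0.963 + 4845 × 0.638 = 4600 + 3091 = 7691
Net migration: 0–9 − 250 → 4693
→ [4693, 1952, 7356, 10415, 7691]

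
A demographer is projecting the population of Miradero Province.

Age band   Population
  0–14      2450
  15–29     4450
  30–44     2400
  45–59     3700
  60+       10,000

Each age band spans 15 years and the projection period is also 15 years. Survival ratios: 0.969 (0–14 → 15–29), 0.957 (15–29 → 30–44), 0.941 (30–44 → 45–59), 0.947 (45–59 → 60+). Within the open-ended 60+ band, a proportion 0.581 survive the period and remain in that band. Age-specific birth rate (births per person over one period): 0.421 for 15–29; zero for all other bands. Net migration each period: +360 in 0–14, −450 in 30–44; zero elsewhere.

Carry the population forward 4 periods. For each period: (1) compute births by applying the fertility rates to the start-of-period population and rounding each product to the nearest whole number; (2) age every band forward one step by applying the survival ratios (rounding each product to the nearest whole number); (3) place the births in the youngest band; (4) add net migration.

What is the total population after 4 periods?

10625

Numbering the bands 1..5 from youngest to oldest:
Period 1:
Births: 4450 * 0.421 = 1873
Band 2: 2450 * 0.969 = 2374
Band 3: 4450 * 0.957 = 4259
Band 4: 2400 * 0.941 = 2258
Band 5: 3700 * 0.947 + 10000 * 0.581 = 3504 + 5810 = 9314
Net migration: Band 1 + 360 → 2233; Band 3 − 450 → 3809
End of period: [2233, 2374, 3809, 2258, 9314]
Period 2:
Births: 2374 * 0.421 = 999
Band 2: 2233 * 0.969 = 2164
Band 3: 2374 * 0.957 = 2272
Band 4: 3809 * 0.941 = 3584
Band 5: 2258 * 0.947 + 9314 * 0.581 = 2138 + 5411 = 7549
Net migration: Band 1 + 360 → 1359; Band 3 − 450 → 1822
End of period: [1359, 2164, 1822, 3584, 7549]
Period 3:
Births: 2164 * 0.421 = 911
Band 2: 1359 * 0.969 = 1317
Band 3: 2164 * 0.957 = 2071
Band 4: 1822 * 0.941 = 1715
Band 5: 3584 * 0.947 + 7549 * 0.581 = 3394 + 4386 = 7780
Net migration: Band 1 + 360 → 1271; Band 3 − 450 → 1621
End of period: [1271, 1317, 1621, 1715, 7780]
Period 4:
Births: 1317 * 0.421 = 554
Band 2: 1271 * 0.969 = 1232
Band 3: 1317 * 0.957 = 1260
Band 4: 1621 * 0.941 = 1525
Band 5: 1715 * 0.947 + 7780 * 0.581 = 1624 + 4520 = 6144
Net migration: Band 1 + 360 → 914; Band 3 − 450 → 810
End of period: [914, 1232, 810, 1525, 6144]
Total after period 4: 914 + 1232 + 810 + 1525 + 6144 = 10625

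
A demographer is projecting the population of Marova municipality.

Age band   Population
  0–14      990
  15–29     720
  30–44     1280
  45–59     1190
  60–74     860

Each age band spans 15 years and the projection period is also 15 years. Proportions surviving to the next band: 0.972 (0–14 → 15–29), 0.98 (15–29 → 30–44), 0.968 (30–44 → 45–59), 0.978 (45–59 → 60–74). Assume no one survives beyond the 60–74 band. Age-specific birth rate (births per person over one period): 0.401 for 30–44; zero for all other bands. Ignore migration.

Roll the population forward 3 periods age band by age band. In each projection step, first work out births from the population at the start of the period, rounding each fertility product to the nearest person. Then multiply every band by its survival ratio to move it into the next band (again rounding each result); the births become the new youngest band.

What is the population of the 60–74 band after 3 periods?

668

Let group 1 be 0–14 through group 5 = 60–74.
— Period 1 —
Births: 1280 × 0.401 = 513
Group 2: 990 × 0.972 = 962
Group 3: 720 × 0.98 = 706
Group 4: 1280 × 0.968 = 1239
Group 5: 1190 × 0.978 = 1164
End of period: [513, 962, 706, 1239, 1164]
— Period 2 —
Births: 706 × 0.401 = 283
Group 2: 513 × 0.972 = 499
Group 3: 962 × 0.98 = 943
Group 4: 706 × 0.968 = 683
Group 5: 1239 × 0.978 = 1212
End of period: [283, 499, 943, 683, 1212]
— Period 3 —
Births: 943 × 0.401 = 378
Group 2: 283 × 0.972 = 275
Group 3: 499 × 0.98 = 489
Group 4: 943 × 0.968 = 913
Group 5: 683 × 0.978 = 668
End of period: [378, 275, 489, 913, 668]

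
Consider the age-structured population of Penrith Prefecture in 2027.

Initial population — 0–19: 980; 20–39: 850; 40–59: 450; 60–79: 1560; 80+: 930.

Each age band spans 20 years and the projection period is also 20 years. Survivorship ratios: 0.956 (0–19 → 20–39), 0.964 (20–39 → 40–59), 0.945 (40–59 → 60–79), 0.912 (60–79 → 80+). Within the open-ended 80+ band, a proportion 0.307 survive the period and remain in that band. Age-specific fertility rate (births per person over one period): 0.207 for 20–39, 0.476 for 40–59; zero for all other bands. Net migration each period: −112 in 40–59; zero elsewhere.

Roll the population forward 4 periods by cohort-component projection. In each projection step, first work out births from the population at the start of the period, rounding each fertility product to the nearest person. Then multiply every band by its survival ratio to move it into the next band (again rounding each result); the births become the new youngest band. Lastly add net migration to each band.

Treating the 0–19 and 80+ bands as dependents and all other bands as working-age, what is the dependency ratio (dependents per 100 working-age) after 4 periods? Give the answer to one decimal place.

Let band 1 be 0–19 through band 5 = 80+.
[period 1]
Births: 850 × 0.207 = 176, 450 × 0.476 = 214 → 390
Band 2: 980 × 0.956 = 937
Band 3: 850 × 0.964 = 819
Band 4: 450 × 0.945 = 425
Band 5: 1560 × 0.912 + 930 × 0.307 = 1423 + 286 = 1709
Net migration: Band 3 − 112 → 707
Population now: 0–19=390, 20–39=937, 40–59=707, 60–79=425, 80+=1709
[period 2]
Births: 937 × 0.207 = 194, 707 × 0.476 = 337 → 531
Band 2: 390 × 0.956 = 373
Band 3: 937 × 0.964 = 903
Band 4: 707 × 0.945 = 668
Band 5: 425 × 0.912 + 1709 × 0.307 = 388 + 525 = 913
Net migration: Band 3 − 112 → 791
Population now: 0–19=531, 20–39=373, 40–59=791, 60–79=668, 80+=913
[period 3]
Births: 373 × 0.207 = 77, 791 × 0.476 = 377 → 454
Band 2: 531 × 0.956 = 508
Band 3: 373 × 0.964 = 360
Band 4: 791 × 0.945 = 747
Band 5: 668 × 0.912 + 913 × 0.307 = 609 + 280 = 889
Net migration: Band 3 − 112 → 248
Population now: 0–19=454, 20–39=508, 40–59=248, 60–79=747, 80+=889
[period 4]
Births: 508 × 0.207 = 105, 248 × 0.476 = 118 → 223
Band 2: 454 × 0.956 = 434
Band 3: 508 × 0.964 = 490
Band 4: 248 × 0.945 = 234
Band 5: 747 × 0.912 + 889 × 0.307 = 681 + 273 = 954
Net migration: Band 3 − 112 → 378
Population now: 0–19=223, 20–39=434, 40–59=378, 60–79=234, 80+=954
Dependents (band 0–19 + band 80+) = 223 + 954 = 1177; working-age = 1046; ratio = 1177/1046 × 100 = 112.5

112.5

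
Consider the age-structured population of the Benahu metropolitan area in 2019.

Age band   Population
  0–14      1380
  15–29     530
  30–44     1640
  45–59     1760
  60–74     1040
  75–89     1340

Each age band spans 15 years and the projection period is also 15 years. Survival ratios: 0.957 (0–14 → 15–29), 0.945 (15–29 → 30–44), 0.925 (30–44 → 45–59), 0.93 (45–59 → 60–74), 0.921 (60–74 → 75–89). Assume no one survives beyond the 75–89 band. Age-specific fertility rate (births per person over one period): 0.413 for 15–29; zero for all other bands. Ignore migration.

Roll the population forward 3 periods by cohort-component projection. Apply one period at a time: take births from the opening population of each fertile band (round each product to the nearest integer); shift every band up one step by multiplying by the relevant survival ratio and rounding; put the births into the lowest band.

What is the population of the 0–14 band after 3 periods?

87

— Period 1 —
Births: 530 × 0.413 = 219
15–29: 1380 × 0.957 = 1321
30–44: 530 × 0.945 = 501
45–59: 1640 × 0.925 = 1517
60–74: 1760 × 0.93 = 1637
75–89: 1040 × 0.921 = 958
End of period: [219, 1321, 501, 1517, 1637, 958]
— Period 2 —
Births: 1321 × 0.413 = 546
15–29: 219 × 0.957 = 210
30–44: 1321 × 0.945 = 1248
45–59: 501 × 0.925 = 463
60–74: 1517 × 0.93 = 1411
75–89: 1637 × 0.921 = 1508
End of period: [546, 210, 1248, 463, 1411, 1508]
— Period 3 —
Births: 210 × 0.413 = 87
15–29: 546 × 0.957 = 523
30–44: 210 × 0.945 = 198
45–59: 1248 × 0.925 = 1154
60–74: 463 × 0.93 = 431
75–89: 1411 × 0.921 = 1300
End of period: [87, 523, 198, 1154, 431, 1300]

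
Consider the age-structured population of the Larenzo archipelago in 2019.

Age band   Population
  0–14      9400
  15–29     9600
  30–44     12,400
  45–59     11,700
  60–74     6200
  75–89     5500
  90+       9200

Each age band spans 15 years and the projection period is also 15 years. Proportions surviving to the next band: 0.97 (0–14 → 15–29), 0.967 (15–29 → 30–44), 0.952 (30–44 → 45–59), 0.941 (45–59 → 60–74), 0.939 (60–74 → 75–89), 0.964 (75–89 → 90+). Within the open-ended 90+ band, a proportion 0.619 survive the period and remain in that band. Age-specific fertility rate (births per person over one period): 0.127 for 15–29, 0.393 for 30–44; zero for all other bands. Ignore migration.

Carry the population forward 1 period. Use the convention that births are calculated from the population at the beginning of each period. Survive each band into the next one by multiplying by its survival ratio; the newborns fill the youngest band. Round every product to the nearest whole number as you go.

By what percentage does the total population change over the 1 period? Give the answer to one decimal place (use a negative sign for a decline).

Period 1:
Births: 9600 * 0.127 = 1219 ; 12400 * 0.393 = 4873 — total 6092
15–29: 9400 * 0.97 = 9118
30–44: 9600 * 0.967 = 9283
45–59: 12400 * 0.952 = 11805
60–74: 11700 * 0.941 = 11010
75–89: 6200 * 0.939 = 5822
90+: 5500 * 0.964 + 9200 * 0.619 = 5302 + 5695 = 10997
Giving 6092 / 9118 / 9283 / 11805 / 11010 / 5822 / 10997.
Total: 64000 → 64127; change = 127; percentage change = 0.2%

0.2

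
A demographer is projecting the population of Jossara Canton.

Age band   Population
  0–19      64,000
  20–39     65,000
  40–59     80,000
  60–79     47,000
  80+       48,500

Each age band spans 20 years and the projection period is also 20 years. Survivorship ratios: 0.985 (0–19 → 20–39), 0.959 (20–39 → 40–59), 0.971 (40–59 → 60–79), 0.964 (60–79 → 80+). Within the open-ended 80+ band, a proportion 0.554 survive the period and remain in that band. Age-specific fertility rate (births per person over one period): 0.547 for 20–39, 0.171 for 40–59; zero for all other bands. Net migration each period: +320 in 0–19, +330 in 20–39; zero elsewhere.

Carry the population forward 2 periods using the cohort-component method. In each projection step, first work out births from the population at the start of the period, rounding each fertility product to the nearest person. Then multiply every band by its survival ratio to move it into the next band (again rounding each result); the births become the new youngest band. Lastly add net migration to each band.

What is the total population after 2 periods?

330953

Period 1:
Births: 65000 * 0.547 = 35555, 80000 * 0.171 = 13680 → total 49235
20–39: 64000 * 0.985 = 63040
40–59: 65000 * 0.959 = 62335
60–79: 80000 * 0.971 = 77680
80+: 47000 * 0.964 + 48500 * 0.554 = 45308 + 26869 = 72177
Net migration: 0–19 + 320 → 49555; 20–39 + 330 → 63370
Population now: 0–19=49555, 20–39=63370, 40–59=62335, 60–79=77680, 80+=72177
Period 2:
Births: 63370 * 0.547 = 34663, 62335 * 0.171 = 10659 → total 45322
20–39: 49555 * 0.985 = 48812
40–59: 63370 * 0.959 = 60772
60–79: 62335 * 0.971 = 60527
80+: 77680 * 0.964 + 72177 * 0.554 = 74884 + 39986 = 114870
Net migration: 0–19 + 320 → 45642; 20–39 + 330 → 49142
Population now: 0–19=45642, 20–39=49142, 40–59=60772, 60–79=60527, 80+=114870
Total after period 2: 45642 + 49142 + 60772 + 60527 + 114870 = 330953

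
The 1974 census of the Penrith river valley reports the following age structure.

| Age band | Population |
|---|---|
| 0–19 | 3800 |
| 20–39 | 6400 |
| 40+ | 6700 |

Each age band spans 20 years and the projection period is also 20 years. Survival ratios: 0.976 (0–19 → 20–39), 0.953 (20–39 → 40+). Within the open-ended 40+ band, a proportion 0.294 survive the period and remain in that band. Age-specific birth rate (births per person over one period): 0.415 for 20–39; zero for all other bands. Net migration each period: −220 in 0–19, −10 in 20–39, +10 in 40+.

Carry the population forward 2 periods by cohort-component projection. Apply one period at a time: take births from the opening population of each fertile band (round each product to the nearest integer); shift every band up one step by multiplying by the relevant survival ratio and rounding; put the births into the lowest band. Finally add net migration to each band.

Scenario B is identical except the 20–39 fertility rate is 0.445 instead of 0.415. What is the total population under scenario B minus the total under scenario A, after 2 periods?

Period 1:
Births: 6400 * 0.415 = 2656
20–39: 3800 * 0.976 = 3709
40+: 6400 * 0.953 + 6700 * 0.294 = 6099 + 1970 = 8069
Net migration: 0–19 − 220 → 2436; 20–39 − 10 → 3699; 40+ + 10 → 8079
End of period: [2436, 3699, 8079]
Period 2:
Births: 3699 * 0.415 = 1535
20–39: 2436 * 0.976 = 2378
40+: 3699 * 0.953 + 8079 * 0.294 = 3525 + 2375 = 5900
Net migration: 0–19 − 220 → 1315; 20–39 − 10 → 2368; 40+ + 10 → 5910
End of period: [1315, 2368, 5910]
Scenario A total after 2 periods: 9593
Scenario B projection —
Period 1:
Births: 6400 * 0.445 = 2848
20–39: 3800 * 0.976 = 3709
40+: 6400 * 0.953 + 6700 * 0.294 = 6099 + 1970 = 8069
Net migration: 0–19 − 220 → 2628; 20–39 − 10 → 3699; 40+ + 10 → 8079
End of period: [2628, 3699, 8079]
Period 2:
Births: 3699 * 0.445 = 1646
20–39: 2628 * 0.976 = 2565
40+: 3699 * 0.953 + 8079 * 0.294 = 3525 + 2375 = 5900
Net migration: 0–19 − 220 → 1426; 20–39 − 10 → 2555; 40+ + 10 → 5910
End of period: [1426, 2555, 5910]
Scenario B total after 2 periods: 9891
Difference B − A = 9891 − 9593 = 298

298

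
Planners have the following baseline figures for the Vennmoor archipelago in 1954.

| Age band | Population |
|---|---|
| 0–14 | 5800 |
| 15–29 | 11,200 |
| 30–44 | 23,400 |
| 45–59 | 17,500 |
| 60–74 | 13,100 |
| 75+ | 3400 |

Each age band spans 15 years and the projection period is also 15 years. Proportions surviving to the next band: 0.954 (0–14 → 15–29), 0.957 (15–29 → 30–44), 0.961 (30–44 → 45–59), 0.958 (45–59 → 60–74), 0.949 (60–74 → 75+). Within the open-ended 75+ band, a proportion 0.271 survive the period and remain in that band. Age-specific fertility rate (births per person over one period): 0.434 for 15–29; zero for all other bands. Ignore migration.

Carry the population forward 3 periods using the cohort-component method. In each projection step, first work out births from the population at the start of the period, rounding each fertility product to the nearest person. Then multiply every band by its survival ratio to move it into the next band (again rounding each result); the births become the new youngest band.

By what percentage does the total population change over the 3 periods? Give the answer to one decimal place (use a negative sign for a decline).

Call the groups 1 to 6, youngest first.
[period 1]
Births: 11200 * 0.434 = 4861
Group 2: 5800 * 0.954 = 5533
Group 3: 11200 * 0.957 = 10718
Group 4: 23400 * 0.961 = 22487
Group 5: 17500 * 0.958 = 16765
Group 6: 13100 * 0.949 + 3400 * 0.271 = 12432 + 921 = 13353
Giving 4861 / 5533 / 10718 / 22487 / 16765 / 13353.
[period 2]
Births: 5533 * 0.434 = 2401
Group 2: 4861 * 0.954 = 4637
Group 3: 5533 * 0.957 = 5295
Group 4: 10718 * 0.961 = 10300
Group 5: 22487 * 0.958 = 21543
Group 6: 16765 * 0.949 + 13353 * 0.271 = 15910 + 3619 = 19529
Giving 2401 / 4637 / 5295 / 10300 / 21543 / 19529.
[period 3]
Births: 4637 * 0.434 = 2012
Group 2: 2401 * 0.954 = 2291
Group 3: 4637 * 0.957 = 4438
Group 4: 5295 * 0.961 = 5088
Group 5: 10300 * 0.958 = 9867
Group 6: 21543 * 0.949 + 19529 * 0.271 = 20444 + 5292 = 25736
Giving 2012 / 2291 / 4438 / 5088 / 9867 / 25736.
Total: 74400 → 49432; change = -24968; percentage change = -33.6%

-33.6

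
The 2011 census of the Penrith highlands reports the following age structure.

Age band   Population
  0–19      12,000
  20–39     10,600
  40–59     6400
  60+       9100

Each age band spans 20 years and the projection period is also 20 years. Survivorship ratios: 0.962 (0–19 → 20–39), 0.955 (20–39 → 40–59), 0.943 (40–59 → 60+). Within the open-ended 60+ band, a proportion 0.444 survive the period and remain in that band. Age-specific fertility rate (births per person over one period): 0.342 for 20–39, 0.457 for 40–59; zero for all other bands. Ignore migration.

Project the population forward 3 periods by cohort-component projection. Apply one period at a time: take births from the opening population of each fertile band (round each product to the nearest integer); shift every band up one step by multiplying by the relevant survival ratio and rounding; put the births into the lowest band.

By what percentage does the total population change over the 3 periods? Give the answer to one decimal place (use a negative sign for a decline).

[period 1]
Births: 10600 × 0.342 = 3625 ; 6400 × 0.457 = 2925 — total 6550
20–39: 12000 × 0.962 = 11544
40–59: 10600 × 0.955 = 10123
60+: 6400 × 0.943 + 9100 × 0.444 = 6035 + 4040 = 10075
Population now: 0–19=6550, 20–39=11544, 40–59=10123, 60+=10075
[period 2]
Births: 11544 × 0.342 = 3948 ; 10123 × 0.457 = 4626 — total 8574
20–39: 6550 × 0.962 = 6301
40–59: 11544 × 0.955 = 11025
60+: 10123 × 0.943 + 10075 × 0.444 = 9546 + 4473 = 14019
Population now: 0–19=8574, 20–39=6301, 40–59=11025, 60+=14019
[period 3]
Births: 6301 × 0.342 = 2155 ; 11025 × 0.457 = 5038 — total 7193
20–39: 8574 × 0.962 = 8248
40–59: 6301 × 0.955 = 6017
60+: 11025 × 0.943 + 14019 × 0.444 = 10397 + 6224 = 16621
Population now: 0–19=7193, 20–39=8248, 40–59=6017, 60+=16621
Total: 38100 → 38079; change = -21; percentage change = -0.1%

-0.1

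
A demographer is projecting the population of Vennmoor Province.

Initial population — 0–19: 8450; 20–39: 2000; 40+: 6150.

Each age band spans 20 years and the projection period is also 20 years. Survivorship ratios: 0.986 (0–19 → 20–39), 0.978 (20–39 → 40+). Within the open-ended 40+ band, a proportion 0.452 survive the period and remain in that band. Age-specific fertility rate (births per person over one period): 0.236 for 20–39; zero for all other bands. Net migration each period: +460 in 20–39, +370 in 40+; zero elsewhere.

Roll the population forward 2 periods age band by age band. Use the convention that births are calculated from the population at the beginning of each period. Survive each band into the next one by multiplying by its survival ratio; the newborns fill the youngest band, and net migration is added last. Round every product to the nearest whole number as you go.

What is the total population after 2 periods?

After projecting period 1:
Births: 2000 * 0.236 = 472
20–39: 8450 * 0.986 = 8332
40+: 2000 * 0.978 + 6150 * 0.452 = 1956 + 2780 = 4736
Net migration: 20–39 + 460 → 8792; 40+ + 370 → 5106
→ [472, 8792, 5106]
After projecting period 2:
Births: 8792 * 0.236 = 2075
20–39: 472 * 0.986 = 465
40+: 8792 * 0.978 + 5106 * 0.452 = 8599 + 2308 = 10907
Net migration: 20–39 + 460 → 925; 40+ + 370 → 11277
→ [2075, 925, 11277]
Total after period 2: 2075 + 925 + 11277 = 14277

14277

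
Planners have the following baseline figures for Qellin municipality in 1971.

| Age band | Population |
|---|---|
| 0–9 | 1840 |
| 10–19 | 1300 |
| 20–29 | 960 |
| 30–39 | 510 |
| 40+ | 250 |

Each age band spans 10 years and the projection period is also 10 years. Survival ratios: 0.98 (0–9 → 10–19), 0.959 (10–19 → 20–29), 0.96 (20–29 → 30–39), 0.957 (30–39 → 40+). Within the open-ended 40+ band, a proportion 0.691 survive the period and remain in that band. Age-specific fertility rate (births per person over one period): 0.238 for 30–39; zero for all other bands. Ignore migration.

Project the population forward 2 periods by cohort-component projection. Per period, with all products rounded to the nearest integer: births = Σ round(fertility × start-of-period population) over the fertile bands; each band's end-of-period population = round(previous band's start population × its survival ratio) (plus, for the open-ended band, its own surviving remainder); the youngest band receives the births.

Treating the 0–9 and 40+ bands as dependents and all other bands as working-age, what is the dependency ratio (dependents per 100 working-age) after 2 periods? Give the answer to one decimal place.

Call the groups 1 to 5, youngest first.
[period 1]
Births: 510 * 0.238 = 121
Group 2: 1840 * 0.98 = 1803
Group 3: 1300 * 0.959 = 1247
Group 4: 960 * 0.96 = 922
Group 5: 510 * 0.957 + 250 * 0.691 = 488 + 173 = 661
End of period: [121, 1803, 1247, 922, 661]
[period 2]
Births: 922 * 0.238 = 219
Group 2: 121 * 0.98 = 119
Group 3: 1803 * 0.959 = 1729
Group 4: 1247 * 0.96 = 1197
Group 5: 922 * 0.957 + 661 * 0.691 = 882 + 457 = 1339
End of period: [219, 119, 1729, 1197, 1339]
Dependents (band 0–9 + band 40+) = 219 + 1339 = 1558; working-age = 3045; ratio = 1558/3045 × 100 = 51.2

51.2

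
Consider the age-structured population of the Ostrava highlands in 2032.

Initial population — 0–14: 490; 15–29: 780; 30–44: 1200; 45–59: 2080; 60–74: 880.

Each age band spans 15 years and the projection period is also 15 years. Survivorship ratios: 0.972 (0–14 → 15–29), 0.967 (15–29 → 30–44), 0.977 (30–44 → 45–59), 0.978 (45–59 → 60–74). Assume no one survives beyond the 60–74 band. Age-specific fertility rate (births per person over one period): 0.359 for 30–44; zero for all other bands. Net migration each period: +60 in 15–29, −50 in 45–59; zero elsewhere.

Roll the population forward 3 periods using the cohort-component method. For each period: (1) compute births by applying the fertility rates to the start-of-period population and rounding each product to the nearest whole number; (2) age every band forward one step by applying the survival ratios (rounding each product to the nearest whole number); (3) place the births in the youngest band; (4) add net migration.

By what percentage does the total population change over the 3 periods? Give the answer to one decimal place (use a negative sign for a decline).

Numbering the bands 1..5 from youngest to oldest:
After projecting period 1:
Births: 1200 × 0.359 = 431
Band 2: 490 × 0.972 = 476
Band 3: 780 × 0.967 = 754
Band 4: 1200 × 0.977 = 1172
Band 5: 2080 × 0.978 = 2034
Net migration: Band 2 + 60 → 536; Band 4 − 50 → 1122
Population now: 0–14=431, 15–29=536, 30–44=754, 45–59=1122, 60–74=2034
After projecting period 2:
Births: 754 × 0.359 = 271
Band 2: 431 × 0.972 = 419
Band 3: 536 × 0.967 = 518
Band 4: 754 × 0.977 = 737
Band 5: 1122 × 0.978 = 1097
Net migration: Band 2 + 60 → 479; Band 4 − 50 → 687
Population now: 0–14=271, 15–29=479, 30–44=518, 45–59=687, 60–74=1097
After projecting period 3:
Births: 518 × 0.359 = 186
Band 2: 271 × 0.972 = 263
Band 3: 479 × 0.967 = 463
Band 4: 518 × 0.977 = 506
Band 5: 687 × 0.978 = 672
Net migration: Band 2 + 60 → 323; Band 4 − 50 → 456
Population now: 0–14=186, 15–29=323, 30–44=463, 45–59=456, 60–74=672
Total: 5430 → 2100; change = -3330; percentage change = -61.3%

-61.3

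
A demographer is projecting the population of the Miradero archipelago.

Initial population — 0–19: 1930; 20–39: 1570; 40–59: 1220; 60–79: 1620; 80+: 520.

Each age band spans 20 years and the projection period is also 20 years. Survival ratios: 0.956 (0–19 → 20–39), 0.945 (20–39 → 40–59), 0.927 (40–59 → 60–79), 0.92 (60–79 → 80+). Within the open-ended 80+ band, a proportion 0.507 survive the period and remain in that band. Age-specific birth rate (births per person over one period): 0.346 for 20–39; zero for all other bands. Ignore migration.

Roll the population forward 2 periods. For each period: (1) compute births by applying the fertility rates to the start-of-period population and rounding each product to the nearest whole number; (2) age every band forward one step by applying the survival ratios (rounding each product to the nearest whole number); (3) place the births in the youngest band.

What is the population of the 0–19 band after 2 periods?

638

After projecting period 1:
Births: 1570 * 0.346 = 543
20–39: 1930 * 0.956 = 1845
40–59: 1570 * 0.945 = 1484
60–79: 1220 * 0.927 = 1131
80+: 1620 * 0.92 + 520 * 0.507 = 1490 + 264 = 1754
Population now: 0–19=543, 20–39=1845, 40–59=1484, 60–79=1131, 80+=1754
After projecting period 2:
Births: 1845 * 0.346 = 638
20–39: 543 * 0.956 = 519
40–59: 1845 * 0.945 = 1744
60–79: 1484 * 0.927 = 1376
80+: 1131 * 0.92 + 1754 * 0.507 = 1041 + 889 = 1930
Population now: 0–19=638, 20–39=519, 40–59=1744, 60–79=1376, 80+=1930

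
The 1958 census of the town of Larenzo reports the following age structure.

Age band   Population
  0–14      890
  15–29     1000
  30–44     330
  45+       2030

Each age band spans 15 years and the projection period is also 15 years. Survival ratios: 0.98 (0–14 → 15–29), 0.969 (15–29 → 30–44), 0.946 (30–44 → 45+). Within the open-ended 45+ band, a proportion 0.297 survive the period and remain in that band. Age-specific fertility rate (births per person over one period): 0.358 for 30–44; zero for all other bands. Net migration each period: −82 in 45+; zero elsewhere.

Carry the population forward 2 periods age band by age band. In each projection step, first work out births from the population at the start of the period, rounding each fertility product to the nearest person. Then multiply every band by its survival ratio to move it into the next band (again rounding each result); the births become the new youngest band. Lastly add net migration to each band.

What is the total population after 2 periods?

Period 1.
Births: 330 × 0.358 = 118
15–29: 890 × 0.98 = 872
30–44: 1000 × 0.969 = 969
45+: 330 × 0.946 + 2030 × 0.297 = 312 + 603 = 915
Net migration: 45+ − 82 → 833
Giving 118 / 872 / 969 / 833.
Period 2.
Births: 969 × 0.358 = 347
15–29: 118 × 0.98 = 116
30–44: 872 × 0.969 = 845
45+: 969 × 0.946 + 833 × 0.297 = 917 + 247 = 1164
Net migration: 45+ − 82 → 1082
Giving 347 / 116 / 845 / 1082.
Total after period 2: 347 + 116 + 845 + 1082 = 2390

2390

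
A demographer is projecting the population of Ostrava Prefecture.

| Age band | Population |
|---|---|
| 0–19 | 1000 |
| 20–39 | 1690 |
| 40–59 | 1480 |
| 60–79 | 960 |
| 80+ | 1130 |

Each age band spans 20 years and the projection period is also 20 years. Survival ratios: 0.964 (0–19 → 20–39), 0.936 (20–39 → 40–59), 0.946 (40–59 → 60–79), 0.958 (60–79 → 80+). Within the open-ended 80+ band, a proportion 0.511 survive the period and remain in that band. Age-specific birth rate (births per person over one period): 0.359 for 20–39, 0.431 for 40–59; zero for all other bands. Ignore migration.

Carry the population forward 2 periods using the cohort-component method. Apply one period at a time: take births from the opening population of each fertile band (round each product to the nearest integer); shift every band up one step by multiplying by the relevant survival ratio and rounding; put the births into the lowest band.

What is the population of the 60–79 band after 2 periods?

Period 1:
Births: 1690 × 0.359 = 607  |  1480 × 0.431 = 638 → total 1245
20–39: 1000 × 0.964 = 964
40–59: 1690 × 0.936 = 1582
60–79: 1480 × 0.946 = 1400
80+: 960 × 0.958 + 1130 × 0.511 = 920 + 577 = 1497
Population now: 0–19=1245, 20–39=964, 40–59=1582, 60–79=1400, 80+=1497
Period 2:
Births: 964 × 0.359 = 346  |  1582 × 0.431 = 682 → total 1028
20–39: 1245 × 0.964 = 1200
40–59: 964 × 0.936 = 902
60–79: 1582 × 0.946 = 1497
80+: 1400 × 0.958 + 1497 × 0.511 = 1341 + 765 = 2106
Population now: 0–19=1028, 20–39=1200, 40–59=902, 60–79=1497, 80+=2106

1497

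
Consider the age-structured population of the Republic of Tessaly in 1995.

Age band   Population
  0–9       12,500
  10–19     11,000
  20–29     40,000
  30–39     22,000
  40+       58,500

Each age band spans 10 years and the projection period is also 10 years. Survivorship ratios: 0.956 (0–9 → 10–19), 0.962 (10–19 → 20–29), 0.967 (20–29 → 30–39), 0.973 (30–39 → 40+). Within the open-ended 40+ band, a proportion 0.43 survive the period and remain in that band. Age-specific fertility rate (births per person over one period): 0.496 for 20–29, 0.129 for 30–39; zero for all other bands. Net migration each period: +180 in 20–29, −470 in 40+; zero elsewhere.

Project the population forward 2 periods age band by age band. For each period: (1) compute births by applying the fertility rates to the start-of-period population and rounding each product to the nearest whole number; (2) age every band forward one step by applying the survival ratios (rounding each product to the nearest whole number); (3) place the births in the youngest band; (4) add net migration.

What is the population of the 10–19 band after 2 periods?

(Bands numbered youngest = 1 to oldest = 5.)
Period 1:
Births: 40000 × 0.496 = 19840, 22000 × 0.129 = 2838 — total 22678
Band 2: 12500 × 0.956 = 11950
Band 3: 11000 × 0.962 = 10582
Band 4: 40000 × 0.967 = 38680
Band 5: 22000 × 0.973 + 58500 × 0.43 = 21406 + 25155 = 46561
Net migration: Band 3 + 180 → 10762; Band 5 − 470 → 46091
→ [22678, 11950, 10762, 38680, 46091]
Period 2:
Births: 10762 × 0.496 = 5338, 38680 × 0.129 = 4990 — total 10328
Band 2: 22678 × 0.956 = 21680
Band 3: 11950 × 0.962 = 11496
Band 4: 10762 × 0.967 = 10407
Band 5: 38680 × 0.973 + 46091 × 0.43 = 37636 + 19819 = 57455
Net migration: Band 3 + 180 → 11676; Band 5 − 470 → 56985
→ [10328, 21680, 11676, 10407, 56985]

21680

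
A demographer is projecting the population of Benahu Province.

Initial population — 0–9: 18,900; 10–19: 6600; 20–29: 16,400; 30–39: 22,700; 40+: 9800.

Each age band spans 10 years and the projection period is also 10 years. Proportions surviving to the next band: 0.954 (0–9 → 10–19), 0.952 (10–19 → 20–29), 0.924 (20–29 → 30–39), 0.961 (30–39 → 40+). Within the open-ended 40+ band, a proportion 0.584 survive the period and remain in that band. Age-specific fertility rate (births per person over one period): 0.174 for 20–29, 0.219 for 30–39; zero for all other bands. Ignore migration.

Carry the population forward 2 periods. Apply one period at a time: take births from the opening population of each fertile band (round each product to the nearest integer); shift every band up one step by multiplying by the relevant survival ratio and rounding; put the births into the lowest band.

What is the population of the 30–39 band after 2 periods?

[period 1]
Births: 16400 × 0.174 = 2854, 22700 × 0.219 = 4971 → total 7825
10–19: 18900 × 0.954 = 18031
20–29: 6600 × 0.952 = 6283
30–39: 16400 × 0.924 = 15154
40+: 22700 × 0.961 + 9800 × 0.584 = 21815 + 5723 = 27538
Giving 7825 / 18031 / 6283 / 15154 / 27538.
[period 2]
Births: 6283 × 0.174 = 1093, 15154 × 0.219 = 3319 → total 4412
10–19: 7825 × 0.954 = 7465
20–29: 18031 × 0.952 = 17166
30–39: 6283 × 0.924 = 5805
40+: 15154 × 0.961 + 27538 × 0.584 = 14563 + 16082 = 30645
Giving 4412 / 7465 / 17166 / 5805 / 30645.

5805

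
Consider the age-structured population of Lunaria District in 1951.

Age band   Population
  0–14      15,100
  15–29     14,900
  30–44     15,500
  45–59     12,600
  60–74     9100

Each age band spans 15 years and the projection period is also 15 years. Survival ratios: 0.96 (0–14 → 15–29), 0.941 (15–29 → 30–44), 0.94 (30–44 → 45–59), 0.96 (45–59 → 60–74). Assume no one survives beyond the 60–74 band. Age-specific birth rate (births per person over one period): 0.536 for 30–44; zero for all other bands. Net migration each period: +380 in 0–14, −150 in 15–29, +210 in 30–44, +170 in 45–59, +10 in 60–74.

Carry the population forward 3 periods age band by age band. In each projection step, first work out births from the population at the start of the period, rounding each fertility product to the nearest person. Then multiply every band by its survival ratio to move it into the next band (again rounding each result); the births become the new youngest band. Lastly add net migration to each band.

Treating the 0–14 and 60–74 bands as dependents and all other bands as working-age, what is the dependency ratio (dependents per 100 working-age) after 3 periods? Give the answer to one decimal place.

[period 1]
Births: 15500 × 0.536 = 8308
15–29: 15100 × 0.96 = 14496
30–44: 14900 × 0.941 = 14021
45–59: 15500 × 0.94 = 14570
60–74: 12600 × 0.96 = 12096
Net migration: 0–14 + 380 → 8688; 15–29 − 150 → 14346; 30–44 + 210 → 14231; 45–59 + 170 → 14740; 60–74 + 10 → 12106
End of period: [8688, 14346, 14231, 14740, 12106]
[period 2]
Births: 14231 × 0.536 = 7628
15–29: 8688 × 0.96 = 8340
30–44: 14346 × 0.941 = 13500
45–59: 14231 × 0.94 = 13377
60–74: 14740 × 0.96 = 14150
Net migration: 0–14 + 380 → 8008; 15–29 − 150 → 8190; 30–44 + 210 → 13710; 45–59 + 170 → 13547; 60–74 + 10 → 14160
End of period: [8008, 8190, 13710, 13547, 14160]
[period 3]
Births: 13710 × 0.536 = 7349
15–29: 8008 × 0.96 = 7688
30–44: 8190 × 0.941 = 7707
45–59: 13710 × 0.94 = 12887
60–74: 13547 × 0.96 = 13005
Net migration: 0–14 + 380 → 7729; 15–29 − 150 → 7538; 30–44 + 210 → 7917; 45–59 + 170 → 13057; 60–74 + 10 → 13015
End of period: [7729, 7538, 7917, 13057, 13015]
Dependents (band 0–14 + band 60–74) = 7729 + 13015 = 20744; working-age = 28512; ratio = 20744/28512 × 100 = 72.8

72.8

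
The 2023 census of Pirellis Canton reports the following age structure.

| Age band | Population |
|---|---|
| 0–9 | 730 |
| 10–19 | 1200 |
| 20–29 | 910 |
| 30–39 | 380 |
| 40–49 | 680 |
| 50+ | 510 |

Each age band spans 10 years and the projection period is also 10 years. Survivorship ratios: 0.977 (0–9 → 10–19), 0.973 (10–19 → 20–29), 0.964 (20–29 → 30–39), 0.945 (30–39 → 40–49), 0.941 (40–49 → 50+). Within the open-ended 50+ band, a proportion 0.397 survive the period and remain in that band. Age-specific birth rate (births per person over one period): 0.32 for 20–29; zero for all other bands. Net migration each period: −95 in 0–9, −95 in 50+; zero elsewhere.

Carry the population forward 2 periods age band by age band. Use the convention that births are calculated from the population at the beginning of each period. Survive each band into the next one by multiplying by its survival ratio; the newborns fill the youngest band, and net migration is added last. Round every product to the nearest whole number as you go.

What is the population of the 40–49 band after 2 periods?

Period 1:
Births: 910 * 0.32 = 291
10–19: 730 * 0.977 = 713
20–29: 1200 * 0.973 = 1168
30–39: 910 * 0.964 = 877
40–49: 380 * 0.945 = 359
50+: 680 * 0.941 + 510 * 0.397 = 640 + 202 = 842
Net migration: 0–9 − 95 → 196; 50+ − 95 → 747
→ [196, 713, 1168, 877, 359, 747]
Period 2:
Births: 1168 * 0.32 = 374
10–19: 196 * 0.977 = 191
20–29: 713 * 0.973 = 694
30–39: 1168 * 0.964 = 1126
40–49: 877 * 0.945 = 829
50+: 359 * 0.941 + 747 * 0.397 = 338 + 297 = 635
Net migration: 0–9 − 95 → 279; 50+ − 95 → 540
→ [279, 191, 694, 1126, 829, 540]

829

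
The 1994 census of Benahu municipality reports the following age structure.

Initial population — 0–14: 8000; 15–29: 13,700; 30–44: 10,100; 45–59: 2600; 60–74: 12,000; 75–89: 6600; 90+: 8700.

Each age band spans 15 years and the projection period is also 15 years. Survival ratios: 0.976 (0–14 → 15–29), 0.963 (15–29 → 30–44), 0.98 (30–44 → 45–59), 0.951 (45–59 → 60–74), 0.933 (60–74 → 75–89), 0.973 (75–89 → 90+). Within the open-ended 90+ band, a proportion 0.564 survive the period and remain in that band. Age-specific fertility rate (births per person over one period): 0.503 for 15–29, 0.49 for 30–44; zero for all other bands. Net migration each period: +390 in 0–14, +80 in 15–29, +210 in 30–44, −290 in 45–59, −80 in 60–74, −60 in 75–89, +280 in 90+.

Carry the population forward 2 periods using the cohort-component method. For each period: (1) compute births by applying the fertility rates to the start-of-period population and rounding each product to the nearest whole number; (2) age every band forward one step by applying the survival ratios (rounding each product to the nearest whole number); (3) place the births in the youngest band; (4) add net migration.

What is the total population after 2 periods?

72484

Numbering the groups 1..7 from youngest to oldest:
[period 1]
Births: 13700 × 0.503 = 6891, 10100 × 0.49 = 4949 → total 11840
Group 2: 8000 × 0.976 = 7808
Group 3: 13700 × 0.963 = 13193
Group 4: 10100 × 0.98 = 9898
Group 5: 2600 × 0.951 = 2473
Group 6: 12000 × 0.933 = 11196
Group 7: 6600 × 0.973 + 8700 × 0.564 = 6422 + 4907 = 11329
Net migration: Group 1 + 390 → 12230; Group 2 + 80 → 7888; Group 3 + 210 → 13403; Group 4 − 290 → 9608; Group 5 − 80 → 2393; Group 6 − 60 → 11136; Group 7 + 280 → 11609
Population now: 0–14=12230, 15–29=7888, 30–44=13403, 45–59=9608, 60–74=2393, 75–89=11136, 90+=11609
[period 2]
Births: 7888 × 0.503 = 3968, 13403 × 0.49 = 6567 → total 10535
Group 2: 12230 × 0.976 = 11936
Group 3: 7888 × 0.963 = 7596
Group 4: 13403 × 0.98 = 13135
Group 5: 9608 × 0.951 = 9137
Group 6: 2393 × 0.933 = 2233
Group 7: 11136 × 0.973 + 11609 × 0.564 = 10835 + 6547 = 17382
Net migration: Group 1 + 390 → 10925; Group 2 + 80 → 12016; Group 3 + 210 → 7806; Group 4 − 290 → 12845; Group 5 − 80 → 9057; Group 6 − 60 → 2173; Group 7 + 280 → 17662
Population now: 0–14=10925, 15–29=12016, 30–44=7806, 45–59=12845, 60–74=9057, 75–89=2173, 90+=17662
Total after period 2: 10925 + 12016 + 7806 + 12845 + 9057 + 2173 + 17662 = 72484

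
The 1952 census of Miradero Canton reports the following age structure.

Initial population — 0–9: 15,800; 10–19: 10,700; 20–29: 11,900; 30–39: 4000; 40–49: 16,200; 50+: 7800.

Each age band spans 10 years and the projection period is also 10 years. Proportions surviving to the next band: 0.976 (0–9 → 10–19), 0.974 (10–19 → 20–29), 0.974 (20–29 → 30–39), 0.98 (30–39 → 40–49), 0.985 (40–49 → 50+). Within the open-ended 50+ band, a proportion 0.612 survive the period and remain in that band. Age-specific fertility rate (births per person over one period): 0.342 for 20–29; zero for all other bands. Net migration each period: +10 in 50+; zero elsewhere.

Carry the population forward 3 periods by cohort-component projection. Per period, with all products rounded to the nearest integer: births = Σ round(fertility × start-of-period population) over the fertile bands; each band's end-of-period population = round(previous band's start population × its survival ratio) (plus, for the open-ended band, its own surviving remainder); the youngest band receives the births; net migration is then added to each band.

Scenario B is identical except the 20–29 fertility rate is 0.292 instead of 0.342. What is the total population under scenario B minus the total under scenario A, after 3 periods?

Let band 1 be 0–9 through band 6 = 50+.
Period 1.
Births: 11900 × 0.342 = 4070
Band 2: 15800 × 0.976 = 15421
Band 3: 10700 × 0.974 = 10422
Band 4: 11900 × 0.974 = 11591
Band 5: 4000 × 0.98 = 3920
Band 6: 16200 × 0.985 + 7800 × 0.612 = 15957 + 4774 = 20731
Net migration: Band 6 + 10 → 20741
Giving 4070 / 15421 / 10422 / 11591 / 3920 / 20741.
Period 2.
Births: 10422 × 0.342 = 3564
Band 2: 4070 × 0.976 = 3972
Band 3: 15421 × 0.974 = 15020
Band 4: 10422 × 0.974 = 10151
Band 5: 11591 × 0.98 = 11359
Band 6: 3920 × 0.985 + 20741 × 0.612 = 3861 + 12693 = 16554
Net migration: Band 6 + 10 → 16564
Giving 3564 / 3972 / 15020 / 10151 / 11359 / 16564.
Period 3.
Births: 15020 × 0.342 = 5137
Band 2: 3564 × 0.976 = 3478
Band 3: 3972 × 0.974 = 3869
Band 4: 15020 × 0.974 = 14629
Band 5: 10151 × 0.98 = 9948
Band 6: 11359 × 0.985 + 16564 × 0.612 = 11189 + 10137 = 21326
Net migration: Band 6 + 10 → 21336
Giving 5137 / 3478 / 3869 / 14629 / 9948 / 21336.
Scenario A total after 3 periods: 58397
Scenario B projection —
Period 1.
Births: 11900 × 0.292 = 3475
Band 2: 15800 × 0.976 = 15421
Band 3: 10700 × 0.974 = 10422
Band 4: 11900 × 0.974 = 11591
Band 5: 4000 × 0.98 = 3920
Band 6: 16200 × 0.985 + 7800 × 0.612 = 15957 + 4774 = 20731
Net migration: Band 6 + 10 → 20741
Giving 3475 / 15421 / 10422 / 11591 / 3920 / 20741.
Period 2.
Births: 10422 × 0.292 = 3043
Band 2: 3475 × 0.976 = 3392
Band 3: 15421 × 0.974 = 15020
Band 4: 10422 × 0.974 = 10151
Band 5: 11591 × 0.98 = 11359
Band 6: 3920 × 0.985 + 20741 × 0.612 = 3861 + 12693 = 16554
Net migration: Band 6 + 10 → 16564
Giving 3043 / 3392 / 15020 / 10151 / 11359 / 16564.
Period 3.
Births: 15020 × 0.292 = 4386
Band 2: 3043 × 0.976 = 2970
Band 3: 3392 × 0.974 = 3304
Band 4: 15020 × 0.974 = 14629
Band 5: 10151 × 0.98 = 9948
Band 6: 11359 × 0.985 + 16564 × 0.612 = 11189 + 10137 = 21326
Net migration: Band 6 + 10 → 21336
Giving 4386 / 2970 / 3304 / 14629 / 9948 / 21336.
Scenario B total after 3 periods: 56573
Difference B − A = 56573 − 58397 = -1824

-1824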